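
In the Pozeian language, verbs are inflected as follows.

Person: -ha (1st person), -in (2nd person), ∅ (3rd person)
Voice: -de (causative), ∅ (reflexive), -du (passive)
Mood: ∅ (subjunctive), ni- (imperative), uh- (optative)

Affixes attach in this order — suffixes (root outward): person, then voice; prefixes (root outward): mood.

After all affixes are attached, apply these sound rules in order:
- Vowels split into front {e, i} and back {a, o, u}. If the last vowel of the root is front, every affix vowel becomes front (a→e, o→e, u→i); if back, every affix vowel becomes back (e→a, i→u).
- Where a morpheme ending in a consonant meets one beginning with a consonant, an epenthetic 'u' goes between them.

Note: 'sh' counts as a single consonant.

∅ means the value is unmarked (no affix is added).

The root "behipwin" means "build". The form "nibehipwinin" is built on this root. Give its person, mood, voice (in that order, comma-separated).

2nd person, imperative, reflexive

Segment: ni-behipwin-in.
person: -in → 2nd person.
mood: ni- → imperative.
voice: ∅ → reflexive.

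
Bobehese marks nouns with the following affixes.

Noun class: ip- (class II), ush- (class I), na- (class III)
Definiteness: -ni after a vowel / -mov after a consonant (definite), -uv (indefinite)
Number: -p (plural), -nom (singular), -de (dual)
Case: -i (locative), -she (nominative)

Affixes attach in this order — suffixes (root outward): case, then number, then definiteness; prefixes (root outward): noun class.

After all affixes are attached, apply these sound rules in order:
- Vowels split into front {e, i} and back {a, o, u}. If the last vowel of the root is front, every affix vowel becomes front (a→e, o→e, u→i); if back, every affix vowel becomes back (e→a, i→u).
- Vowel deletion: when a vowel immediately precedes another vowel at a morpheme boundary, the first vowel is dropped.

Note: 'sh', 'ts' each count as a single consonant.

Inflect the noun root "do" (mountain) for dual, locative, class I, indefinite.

ushduduv

Attach noun class class I ush- → ushdo.
Attach case locative -i → ushdoi.
Attach number dual -de → ushdoide.
Attach definiteness indefinite -uv → ushdoideuv.
Apply vowel harmony: ushdoideuv → ushdoudauv.
Apply vowel deletion: ushdoudauv → ushduduv.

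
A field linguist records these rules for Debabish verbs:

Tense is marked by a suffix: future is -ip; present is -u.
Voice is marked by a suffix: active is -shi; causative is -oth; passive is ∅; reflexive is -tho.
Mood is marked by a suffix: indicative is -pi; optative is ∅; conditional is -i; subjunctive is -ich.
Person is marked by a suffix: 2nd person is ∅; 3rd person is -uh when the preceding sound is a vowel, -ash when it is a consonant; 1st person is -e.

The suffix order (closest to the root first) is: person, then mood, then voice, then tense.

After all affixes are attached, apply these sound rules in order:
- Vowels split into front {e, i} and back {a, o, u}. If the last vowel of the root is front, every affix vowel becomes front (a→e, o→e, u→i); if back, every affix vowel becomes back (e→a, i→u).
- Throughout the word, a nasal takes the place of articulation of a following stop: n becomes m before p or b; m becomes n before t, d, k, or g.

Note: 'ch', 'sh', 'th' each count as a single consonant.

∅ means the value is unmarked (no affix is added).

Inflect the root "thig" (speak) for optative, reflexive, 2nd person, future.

thigtheip

person = 2nd person: zero marking, form stays thig.
mood = optative: zero marking, form stays thig.
Attach voice reflexive -tho → thigtho.
Attach tense future -ip → thigthoip.
Apply vowel harmony: thigthoip → thigtheip.
Nasal assimilation: no change.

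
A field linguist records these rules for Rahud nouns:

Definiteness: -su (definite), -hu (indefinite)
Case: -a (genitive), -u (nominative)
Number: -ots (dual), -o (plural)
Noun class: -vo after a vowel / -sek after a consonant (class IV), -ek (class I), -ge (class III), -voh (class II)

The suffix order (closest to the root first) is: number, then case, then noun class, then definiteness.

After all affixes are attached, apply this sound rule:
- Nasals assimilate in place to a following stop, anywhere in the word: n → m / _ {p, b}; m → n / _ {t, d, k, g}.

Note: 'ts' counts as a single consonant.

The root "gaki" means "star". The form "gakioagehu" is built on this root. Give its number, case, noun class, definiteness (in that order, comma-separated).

Segment: gaki-o-a-ge-hu.
number: -o → plural.
case: -a → genitive.
noun class: -ge → class III.
definiteness: -hu → indefinite.

plural, genitive, class III, indefinite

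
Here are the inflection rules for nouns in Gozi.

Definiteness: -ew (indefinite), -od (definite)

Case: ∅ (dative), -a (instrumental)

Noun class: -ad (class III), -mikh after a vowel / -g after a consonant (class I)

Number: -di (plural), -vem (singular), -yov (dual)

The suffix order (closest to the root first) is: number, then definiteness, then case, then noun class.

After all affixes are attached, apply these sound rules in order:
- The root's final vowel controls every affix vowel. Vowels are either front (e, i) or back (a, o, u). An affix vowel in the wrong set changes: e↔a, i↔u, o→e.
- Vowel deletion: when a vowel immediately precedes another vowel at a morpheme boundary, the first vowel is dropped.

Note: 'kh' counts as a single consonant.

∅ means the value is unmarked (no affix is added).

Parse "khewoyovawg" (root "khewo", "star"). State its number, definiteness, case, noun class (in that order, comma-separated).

dual, indefinite, dative, class I

Segment: khewo-yov-ew-g.
number: -yov → dual.
definiteness: -ew → indefinite.
case: ∅ → dative.
noun class: -mikh/g → class I.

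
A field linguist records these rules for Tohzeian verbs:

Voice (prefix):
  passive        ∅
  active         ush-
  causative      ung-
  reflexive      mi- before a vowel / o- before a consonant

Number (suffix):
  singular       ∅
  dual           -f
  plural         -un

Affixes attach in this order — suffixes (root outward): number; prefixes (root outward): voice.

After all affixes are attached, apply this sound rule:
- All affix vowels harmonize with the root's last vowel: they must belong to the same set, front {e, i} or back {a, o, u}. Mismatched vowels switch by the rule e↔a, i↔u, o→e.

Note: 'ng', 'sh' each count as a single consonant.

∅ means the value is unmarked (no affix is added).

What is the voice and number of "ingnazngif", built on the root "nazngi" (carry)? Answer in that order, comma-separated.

causative, dual

Segment: ung-nazngi-f.
voice: ung- → causative.
number: -f → dual.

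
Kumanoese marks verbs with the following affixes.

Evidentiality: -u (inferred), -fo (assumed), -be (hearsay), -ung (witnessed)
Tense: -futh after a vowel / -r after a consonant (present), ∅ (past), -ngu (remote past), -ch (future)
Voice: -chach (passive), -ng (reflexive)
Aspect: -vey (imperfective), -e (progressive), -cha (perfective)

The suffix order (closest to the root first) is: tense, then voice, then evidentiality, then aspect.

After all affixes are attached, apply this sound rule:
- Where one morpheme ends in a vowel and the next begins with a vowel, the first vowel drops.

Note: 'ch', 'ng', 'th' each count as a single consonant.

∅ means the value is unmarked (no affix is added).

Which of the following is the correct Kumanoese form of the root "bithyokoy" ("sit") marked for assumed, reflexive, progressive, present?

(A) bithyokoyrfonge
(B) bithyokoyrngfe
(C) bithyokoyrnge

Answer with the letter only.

B

Attach tense present -r (after consonant 'y') → bithyokoyr.
Attach voice reflexive -ng → bithyokoyrng.
Attach evidentiality assumed -fo → bithyokoyrngfo.
Attach aspect progressive -e → bithyokoyrngfoe.
Apply vowel deletion: bithyokoyrngfoe → bithyokoyrngfe.
So the correct form is bithyokoyrngfe, option (B).
(A) bithyokoyrfonge is wrong: it has the affixes in the wrong order.
(C) bithyokoyrnge is wrong: it uses inferred instead of assumed for evidentiality.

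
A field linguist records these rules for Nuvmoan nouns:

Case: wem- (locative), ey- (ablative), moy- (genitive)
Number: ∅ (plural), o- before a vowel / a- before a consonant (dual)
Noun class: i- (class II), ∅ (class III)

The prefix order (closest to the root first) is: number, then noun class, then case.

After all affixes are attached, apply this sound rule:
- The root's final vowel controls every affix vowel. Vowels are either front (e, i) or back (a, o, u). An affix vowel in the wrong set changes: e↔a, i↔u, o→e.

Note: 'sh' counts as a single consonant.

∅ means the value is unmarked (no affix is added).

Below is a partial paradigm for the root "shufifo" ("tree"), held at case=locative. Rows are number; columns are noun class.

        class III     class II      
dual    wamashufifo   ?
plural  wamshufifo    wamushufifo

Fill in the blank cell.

Attach number dual a- (before consonant 'sh') → ashufifo.
Attach noun class class II i- → iashufifo.
Attach case locative wem- → wemiashufifo.
Apply vowel harmony: wemiashufifo → wamuashufifo.

wamuashufifo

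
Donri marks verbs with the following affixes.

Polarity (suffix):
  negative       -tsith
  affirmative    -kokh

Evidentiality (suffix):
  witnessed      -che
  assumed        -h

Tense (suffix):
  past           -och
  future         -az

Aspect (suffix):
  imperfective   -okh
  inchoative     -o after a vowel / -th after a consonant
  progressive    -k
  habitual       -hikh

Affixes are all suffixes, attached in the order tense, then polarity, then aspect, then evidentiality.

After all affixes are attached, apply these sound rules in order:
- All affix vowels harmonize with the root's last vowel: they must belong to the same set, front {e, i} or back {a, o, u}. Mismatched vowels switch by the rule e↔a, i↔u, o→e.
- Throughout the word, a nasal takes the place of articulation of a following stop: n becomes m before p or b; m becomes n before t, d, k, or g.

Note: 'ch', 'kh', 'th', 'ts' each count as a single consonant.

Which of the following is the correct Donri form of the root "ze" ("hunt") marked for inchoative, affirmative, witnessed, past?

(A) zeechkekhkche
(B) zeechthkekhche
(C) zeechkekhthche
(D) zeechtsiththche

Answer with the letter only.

Attach tense past -och → zeoch.
Attach polarity affirmative -kokh → zeochkokh.
Attach aspect inchoative -th (after consonant 'kh') → zeochkokhth.
Attach evidentiality witnessed -che → zeochkokhthche.
Apply vowel harmony: zeochkokhthche → zeechkekhthche.
Nasal assimilation: no change.
So the correct form is zeechkekhthche, option (C).
(A) zeechkekhkche is wrong: it uses progressive instead of inchoative for aspect.
(B) zeechthkekhche is wrong: it has the affixes in the wrong order.
(D) zeechtsiththche is wrong: it uses negative instead of affirmative for polarity.

C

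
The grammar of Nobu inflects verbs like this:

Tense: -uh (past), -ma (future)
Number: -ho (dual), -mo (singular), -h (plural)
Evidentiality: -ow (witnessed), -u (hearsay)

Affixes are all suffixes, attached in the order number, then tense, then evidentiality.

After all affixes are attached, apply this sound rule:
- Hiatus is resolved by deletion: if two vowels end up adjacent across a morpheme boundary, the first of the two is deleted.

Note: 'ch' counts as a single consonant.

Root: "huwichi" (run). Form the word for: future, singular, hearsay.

huwichimomu

Attach number singular -mo → huwichimo.
Attach tense future -ma → huwichimoma.
Attach evidentiality hearsay -u → huwichimomau.
Apply vowel deletion: huwichimomau → huwichimomu.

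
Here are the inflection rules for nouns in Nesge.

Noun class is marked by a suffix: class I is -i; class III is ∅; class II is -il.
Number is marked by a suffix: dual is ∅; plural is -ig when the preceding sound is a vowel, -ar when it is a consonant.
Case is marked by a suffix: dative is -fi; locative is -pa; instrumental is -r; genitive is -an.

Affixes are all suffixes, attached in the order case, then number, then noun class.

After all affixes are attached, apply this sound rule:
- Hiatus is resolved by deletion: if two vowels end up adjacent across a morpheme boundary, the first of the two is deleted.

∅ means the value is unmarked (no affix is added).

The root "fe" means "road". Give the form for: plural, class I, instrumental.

ferari

Attach case instrumental -r → fer.
Attach number plural -ar (after consonant 'r') → ferar.
Attach noun class class I -i → ferari.
Vowel deletion: no change.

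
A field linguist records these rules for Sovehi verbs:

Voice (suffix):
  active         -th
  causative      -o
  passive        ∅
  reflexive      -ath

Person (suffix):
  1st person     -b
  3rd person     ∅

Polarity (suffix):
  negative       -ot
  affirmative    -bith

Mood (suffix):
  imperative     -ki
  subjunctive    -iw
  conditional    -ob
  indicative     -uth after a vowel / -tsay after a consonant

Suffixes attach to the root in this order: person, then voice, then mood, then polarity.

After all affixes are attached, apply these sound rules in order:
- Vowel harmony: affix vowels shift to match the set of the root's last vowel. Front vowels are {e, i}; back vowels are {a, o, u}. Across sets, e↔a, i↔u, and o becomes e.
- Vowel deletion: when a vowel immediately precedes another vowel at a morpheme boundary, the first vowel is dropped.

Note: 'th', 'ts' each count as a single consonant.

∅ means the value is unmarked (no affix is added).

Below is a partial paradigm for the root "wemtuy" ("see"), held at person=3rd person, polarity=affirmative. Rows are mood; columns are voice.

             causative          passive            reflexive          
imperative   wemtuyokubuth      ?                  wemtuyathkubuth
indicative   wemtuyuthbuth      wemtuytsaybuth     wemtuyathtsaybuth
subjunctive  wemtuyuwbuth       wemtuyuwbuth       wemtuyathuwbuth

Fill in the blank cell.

person = 3rd person: zero marking, form stays wemtuy.
voice = passive: zero marking, form stays wemtuy.
Attach mood imperative -ki → wemtuyki.
Attach polarity affirmative -bith → wemtuykibith.
Apply vowel harmony: wemtuykibith → wemtuykubuth.
Vowel deletion: no change.

wemtuykubuth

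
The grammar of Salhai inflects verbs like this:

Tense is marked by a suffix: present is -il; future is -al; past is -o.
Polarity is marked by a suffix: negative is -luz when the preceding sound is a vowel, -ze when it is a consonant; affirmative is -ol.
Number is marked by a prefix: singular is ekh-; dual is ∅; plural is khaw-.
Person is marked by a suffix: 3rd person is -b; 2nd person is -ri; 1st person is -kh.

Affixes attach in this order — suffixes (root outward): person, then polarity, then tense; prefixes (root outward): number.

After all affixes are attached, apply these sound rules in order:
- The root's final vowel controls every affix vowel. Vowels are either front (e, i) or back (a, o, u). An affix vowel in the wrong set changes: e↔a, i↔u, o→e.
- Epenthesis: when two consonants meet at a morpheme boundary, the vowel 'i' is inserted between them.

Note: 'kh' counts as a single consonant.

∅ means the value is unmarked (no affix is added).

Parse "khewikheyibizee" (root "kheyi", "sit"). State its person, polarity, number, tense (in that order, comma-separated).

3rd person, negative, plural, past

Segment: khaw-kheyi-b-ze-o.
person: -b → 3rd person.
polarity: -luz/ze → negative.
number: khaw- → plural.
tense: -o → past.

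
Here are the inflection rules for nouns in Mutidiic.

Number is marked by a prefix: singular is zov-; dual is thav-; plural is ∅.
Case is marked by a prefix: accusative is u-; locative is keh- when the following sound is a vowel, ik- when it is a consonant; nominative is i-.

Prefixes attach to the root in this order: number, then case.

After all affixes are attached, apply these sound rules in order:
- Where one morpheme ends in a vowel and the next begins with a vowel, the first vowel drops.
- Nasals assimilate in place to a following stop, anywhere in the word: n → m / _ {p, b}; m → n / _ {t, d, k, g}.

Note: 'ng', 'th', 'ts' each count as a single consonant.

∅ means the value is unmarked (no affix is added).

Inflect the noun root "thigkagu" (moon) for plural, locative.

ikthigkagu

number = plural: zero marking, form stays thigkagu.
Attach case locative ik- (before consonant 'th') → ikthigkagu.
Vowel deletion: no change.
Nasal assimilation: no change.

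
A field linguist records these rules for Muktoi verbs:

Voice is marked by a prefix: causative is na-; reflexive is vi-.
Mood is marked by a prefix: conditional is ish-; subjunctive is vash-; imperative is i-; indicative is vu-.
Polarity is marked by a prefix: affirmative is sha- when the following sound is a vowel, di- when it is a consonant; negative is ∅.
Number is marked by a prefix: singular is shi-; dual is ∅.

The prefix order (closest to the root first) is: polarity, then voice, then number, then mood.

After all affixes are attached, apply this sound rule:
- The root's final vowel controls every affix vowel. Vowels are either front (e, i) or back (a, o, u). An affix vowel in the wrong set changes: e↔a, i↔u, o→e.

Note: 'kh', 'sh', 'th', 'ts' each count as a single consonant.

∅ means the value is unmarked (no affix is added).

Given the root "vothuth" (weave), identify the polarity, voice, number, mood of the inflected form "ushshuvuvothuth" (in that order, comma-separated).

Segment: ish-shi-vi-vothuth.
polarity: ∅ → negative.
voice: vi- → reflexive.
number: shi- → singular.
mood: ish- → conditional.

negative, reflexive, singular, conditional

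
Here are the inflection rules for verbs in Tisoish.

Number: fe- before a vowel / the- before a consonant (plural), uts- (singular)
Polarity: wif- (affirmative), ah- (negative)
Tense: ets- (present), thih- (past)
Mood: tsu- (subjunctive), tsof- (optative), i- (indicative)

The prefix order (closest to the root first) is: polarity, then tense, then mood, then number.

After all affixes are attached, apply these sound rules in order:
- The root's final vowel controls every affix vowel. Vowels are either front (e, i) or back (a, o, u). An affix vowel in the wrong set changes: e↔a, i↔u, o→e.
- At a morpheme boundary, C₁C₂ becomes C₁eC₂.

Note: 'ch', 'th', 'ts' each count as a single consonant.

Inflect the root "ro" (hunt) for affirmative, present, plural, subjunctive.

thatsuatsewufero

Attach polarity affirmative wif- → wifro.
Attach tense present ets- → etswifro.
Attach mood subjunctive tsu- → tsuetswifro.
Attach number plural the- (before consonant 'ts') → thetsuetswifro.
Apply vowel harmony: thetsuetswifro → thatsuatswufro.
Apply epenthesis: thatsuatswufro → thatsuatsewufero.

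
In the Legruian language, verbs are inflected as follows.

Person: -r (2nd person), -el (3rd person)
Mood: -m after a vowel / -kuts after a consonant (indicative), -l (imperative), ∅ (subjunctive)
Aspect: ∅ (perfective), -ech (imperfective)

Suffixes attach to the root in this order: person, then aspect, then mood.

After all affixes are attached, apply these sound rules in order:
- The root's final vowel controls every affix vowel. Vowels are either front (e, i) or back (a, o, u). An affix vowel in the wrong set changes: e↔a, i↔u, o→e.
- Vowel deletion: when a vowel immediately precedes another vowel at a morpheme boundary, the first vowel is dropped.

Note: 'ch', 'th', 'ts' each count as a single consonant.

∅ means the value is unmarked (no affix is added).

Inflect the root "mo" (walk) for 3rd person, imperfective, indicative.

malachkuts

Attach person 3rd person -el → moel.
Attach aspect imperfective -ech → moelech.
Attach mood indicative -kuts (after consonant 'ch') → moelechkuts.
Apply vowel harmony: moelechkuts → moalachkuts.
Apply vowel deletion: moalachkuts → malachkuts.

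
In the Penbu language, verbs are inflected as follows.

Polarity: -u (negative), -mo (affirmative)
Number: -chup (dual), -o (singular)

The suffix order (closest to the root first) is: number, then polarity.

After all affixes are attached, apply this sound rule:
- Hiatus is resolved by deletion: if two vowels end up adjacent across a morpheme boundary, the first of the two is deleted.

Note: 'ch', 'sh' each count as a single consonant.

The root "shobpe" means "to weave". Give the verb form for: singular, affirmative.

shobpomo

Attach number singular -o → shobpeo.
Attach polarity affirmative -mo → shobpeomo.
Apply vowel deletion: shobpeomo → shobpomo.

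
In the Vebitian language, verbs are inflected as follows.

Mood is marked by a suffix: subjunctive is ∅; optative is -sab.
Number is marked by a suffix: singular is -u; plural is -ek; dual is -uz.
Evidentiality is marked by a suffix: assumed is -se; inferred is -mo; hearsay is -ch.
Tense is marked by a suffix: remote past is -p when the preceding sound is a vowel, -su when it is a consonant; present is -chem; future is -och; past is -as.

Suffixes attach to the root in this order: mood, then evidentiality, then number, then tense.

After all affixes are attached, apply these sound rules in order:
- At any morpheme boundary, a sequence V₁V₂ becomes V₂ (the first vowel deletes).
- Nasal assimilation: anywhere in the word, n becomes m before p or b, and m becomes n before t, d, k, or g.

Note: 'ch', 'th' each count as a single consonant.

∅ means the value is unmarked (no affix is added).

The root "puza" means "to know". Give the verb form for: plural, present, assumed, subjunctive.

puzasekchem

mood = subjunctive: zero marking, form stays puza.
Attach evidentiality assumed -se → puzase.
Attach number plural -ek → puzaseek.
Attach tense present -chem → puzaseekchem.
Apply vowel deletion: puzaseekchem → puzasekchem.
Nasal assimilation: no change.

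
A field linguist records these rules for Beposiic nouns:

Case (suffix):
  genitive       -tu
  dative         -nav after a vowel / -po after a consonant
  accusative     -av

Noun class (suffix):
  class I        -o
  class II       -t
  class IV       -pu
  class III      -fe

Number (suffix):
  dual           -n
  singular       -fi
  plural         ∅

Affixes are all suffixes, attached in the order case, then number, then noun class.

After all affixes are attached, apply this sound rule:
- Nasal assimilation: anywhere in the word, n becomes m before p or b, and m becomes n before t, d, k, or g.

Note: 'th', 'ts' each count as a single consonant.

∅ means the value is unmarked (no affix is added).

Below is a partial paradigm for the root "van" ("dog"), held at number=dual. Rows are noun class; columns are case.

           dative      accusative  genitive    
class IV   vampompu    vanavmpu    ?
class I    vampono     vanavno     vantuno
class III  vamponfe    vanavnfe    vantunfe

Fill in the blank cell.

Attach case genitive -tu → vantu.
Attach number dual -n → vantun.
Attach noun class class IV -pu → vantunpu.
Apply nasal assimilation: vantunpu → vantumpu.

vantumpu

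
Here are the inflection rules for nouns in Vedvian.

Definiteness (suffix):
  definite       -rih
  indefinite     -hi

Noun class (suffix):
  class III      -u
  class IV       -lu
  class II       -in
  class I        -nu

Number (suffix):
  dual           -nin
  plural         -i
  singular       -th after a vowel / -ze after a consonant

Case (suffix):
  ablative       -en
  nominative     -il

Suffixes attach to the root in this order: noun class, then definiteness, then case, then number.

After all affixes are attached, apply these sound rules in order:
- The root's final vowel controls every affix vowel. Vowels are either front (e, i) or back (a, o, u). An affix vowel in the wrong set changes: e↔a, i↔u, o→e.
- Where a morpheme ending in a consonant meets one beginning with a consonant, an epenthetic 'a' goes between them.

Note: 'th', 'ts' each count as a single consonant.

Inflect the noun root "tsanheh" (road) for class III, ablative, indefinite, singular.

Attach noun class class III -u → tsanhehu.
Attach definiteness indefinite -hi → tsanhehuhi.
Attach case ablative -en → tsanhehuhien.
Attach number singular -ze (after consonant 'n') → tsanhehuhienze.
Apply vowel harmony: tsanhehuhienze → tsanhehihienze.
Apply epenthesis: tsanhehihienze → tsanhehihienaze.

tsanhehihienaze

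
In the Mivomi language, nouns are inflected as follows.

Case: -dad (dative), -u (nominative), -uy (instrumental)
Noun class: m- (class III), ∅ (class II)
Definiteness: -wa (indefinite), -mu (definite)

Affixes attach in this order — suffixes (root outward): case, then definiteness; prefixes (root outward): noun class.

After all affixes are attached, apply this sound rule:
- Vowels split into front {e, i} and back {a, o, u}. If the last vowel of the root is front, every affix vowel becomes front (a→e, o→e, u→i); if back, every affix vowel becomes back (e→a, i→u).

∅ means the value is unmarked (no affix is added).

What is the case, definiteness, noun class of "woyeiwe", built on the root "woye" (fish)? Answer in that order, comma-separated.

Segment: woye-u-wa.
case: -u → nominative.
definiteness: -wa → indefinite.
noun class: ∅ → class II.

nominative, indefinite, class II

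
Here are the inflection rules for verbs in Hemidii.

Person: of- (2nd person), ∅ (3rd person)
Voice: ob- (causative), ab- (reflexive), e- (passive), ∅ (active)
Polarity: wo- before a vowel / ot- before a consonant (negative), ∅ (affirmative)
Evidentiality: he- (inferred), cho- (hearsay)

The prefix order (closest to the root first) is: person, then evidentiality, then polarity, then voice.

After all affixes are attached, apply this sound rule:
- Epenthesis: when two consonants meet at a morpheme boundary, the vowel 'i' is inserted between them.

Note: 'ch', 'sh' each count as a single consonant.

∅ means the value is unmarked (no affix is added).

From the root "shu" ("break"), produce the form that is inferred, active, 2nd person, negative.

otiheofishu

Attach person 2nd person of- → ofshu.
Attach evidentiality inferred he- → heofshu.
Attach polarity negative ot- (before consonant 'h') → otheofshu.
voice = active: zero marking, form stays otheofshu.
Apply epenthesis: otheofshu → otiheofishu.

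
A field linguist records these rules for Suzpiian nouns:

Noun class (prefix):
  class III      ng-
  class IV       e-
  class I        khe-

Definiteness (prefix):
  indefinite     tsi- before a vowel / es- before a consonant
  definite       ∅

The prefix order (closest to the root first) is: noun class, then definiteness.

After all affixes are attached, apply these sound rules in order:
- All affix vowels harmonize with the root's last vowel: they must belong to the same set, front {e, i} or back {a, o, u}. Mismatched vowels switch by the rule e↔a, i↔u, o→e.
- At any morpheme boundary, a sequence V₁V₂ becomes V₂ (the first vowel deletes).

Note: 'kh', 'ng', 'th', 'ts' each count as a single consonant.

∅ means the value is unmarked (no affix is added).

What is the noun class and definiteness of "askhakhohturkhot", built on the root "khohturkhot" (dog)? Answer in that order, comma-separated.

Segment: es-khe-khohturkhot.
noun class: khe- → class I.
definiteness: tsi/es- → indefinite.

class I, indefinite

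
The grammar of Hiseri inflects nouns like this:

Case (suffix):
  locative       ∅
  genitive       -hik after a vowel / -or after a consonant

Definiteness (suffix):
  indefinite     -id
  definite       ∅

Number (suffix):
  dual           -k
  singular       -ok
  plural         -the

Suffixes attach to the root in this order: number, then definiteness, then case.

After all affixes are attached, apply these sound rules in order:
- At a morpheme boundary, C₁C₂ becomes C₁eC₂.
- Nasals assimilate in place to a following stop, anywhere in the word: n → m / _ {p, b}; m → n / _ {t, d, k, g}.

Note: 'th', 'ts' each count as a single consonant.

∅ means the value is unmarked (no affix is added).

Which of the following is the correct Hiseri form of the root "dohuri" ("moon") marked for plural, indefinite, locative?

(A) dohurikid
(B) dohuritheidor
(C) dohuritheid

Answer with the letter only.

Attach number plural -the → dohurithe.
Attach definiteness indefinite -id → dohuritheid.
case = locative: zero marking, form stays dohuritheid.
Epenthesis: no change.
Nasal assimilation: no change.
So the correct form is dohuritheid, option (C).
(A) dohurikid is wrong: it uses dual instead of plural for number.
(B) dohuritheidor is wrong: it uses genitive instead of locative for case.

C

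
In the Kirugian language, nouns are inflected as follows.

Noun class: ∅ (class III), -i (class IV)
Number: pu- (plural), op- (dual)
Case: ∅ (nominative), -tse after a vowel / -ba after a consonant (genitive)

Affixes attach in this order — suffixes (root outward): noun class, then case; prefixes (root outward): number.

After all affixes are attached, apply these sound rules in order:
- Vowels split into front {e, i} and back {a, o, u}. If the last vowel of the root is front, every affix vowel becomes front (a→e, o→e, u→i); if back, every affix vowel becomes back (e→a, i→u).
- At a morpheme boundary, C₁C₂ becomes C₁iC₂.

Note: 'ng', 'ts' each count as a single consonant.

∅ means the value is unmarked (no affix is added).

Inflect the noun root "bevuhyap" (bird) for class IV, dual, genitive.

Attach noun class class IV -i → bevuhyapi.
Attach number dual op- → opbevuhyapi.
Attach case genitive -tse (after vowel 'i') → opbevuhyapitse.
Apply vowel harmony: opbevuhyapitse → opbevuhyaputsa.
Apply epenthesis: opbevuhyaputsa → opibevuhyaputsa.

opibevuhyaputsa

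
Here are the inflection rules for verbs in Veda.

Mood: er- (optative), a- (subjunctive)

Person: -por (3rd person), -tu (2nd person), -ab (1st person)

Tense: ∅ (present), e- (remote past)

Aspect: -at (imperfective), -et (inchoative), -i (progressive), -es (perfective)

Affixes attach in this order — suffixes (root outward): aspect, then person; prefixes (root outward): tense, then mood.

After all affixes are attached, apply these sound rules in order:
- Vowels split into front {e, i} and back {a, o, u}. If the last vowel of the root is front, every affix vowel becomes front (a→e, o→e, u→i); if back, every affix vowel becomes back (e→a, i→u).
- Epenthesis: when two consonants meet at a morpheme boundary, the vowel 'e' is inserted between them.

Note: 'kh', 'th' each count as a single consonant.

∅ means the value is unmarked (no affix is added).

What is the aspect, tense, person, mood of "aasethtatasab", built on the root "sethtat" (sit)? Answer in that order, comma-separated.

perfective, remote past, 1st person, subjunctive

Segment: a-e-sethtat-es-ab.
aspect: -es → perfective.
tense: e- → remote past.
person: -ab → 1st person.
mood: a- → subjunctive.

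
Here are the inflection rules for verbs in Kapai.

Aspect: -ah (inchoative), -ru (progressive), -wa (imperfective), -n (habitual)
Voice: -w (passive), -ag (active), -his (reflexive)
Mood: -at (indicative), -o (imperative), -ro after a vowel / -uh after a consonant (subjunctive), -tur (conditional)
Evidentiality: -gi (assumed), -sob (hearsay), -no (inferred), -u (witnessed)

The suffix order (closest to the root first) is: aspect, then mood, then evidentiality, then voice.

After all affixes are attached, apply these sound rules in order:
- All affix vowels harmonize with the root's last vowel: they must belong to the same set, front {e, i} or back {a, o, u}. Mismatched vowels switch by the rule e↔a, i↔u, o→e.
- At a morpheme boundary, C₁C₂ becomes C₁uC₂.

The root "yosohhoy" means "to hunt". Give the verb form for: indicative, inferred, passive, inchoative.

Attach aspect inchoative -ah → yosohhoyah.
Attach mood indicative -at → yosohhoyahat.
Attach evidentiality inferred -no → yosohhoyahatno.
Attach voice passive -w → yosohhoyahatnow.
Vowel harmony: no change.
Apply epenthesis: yosohhoyahatnow → yosohhoyahatunow.

yosohhoyahatunow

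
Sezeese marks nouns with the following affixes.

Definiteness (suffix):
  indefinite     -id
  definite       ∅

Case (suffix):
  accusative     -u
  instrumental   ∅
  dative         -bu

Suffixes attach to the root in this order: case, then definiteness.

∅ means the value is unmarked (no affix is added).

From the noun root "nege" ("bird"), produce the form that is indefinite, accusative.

Attach case accusative -u → negeu.
Attach definiteness indefinite -id → negeuid.

negeuid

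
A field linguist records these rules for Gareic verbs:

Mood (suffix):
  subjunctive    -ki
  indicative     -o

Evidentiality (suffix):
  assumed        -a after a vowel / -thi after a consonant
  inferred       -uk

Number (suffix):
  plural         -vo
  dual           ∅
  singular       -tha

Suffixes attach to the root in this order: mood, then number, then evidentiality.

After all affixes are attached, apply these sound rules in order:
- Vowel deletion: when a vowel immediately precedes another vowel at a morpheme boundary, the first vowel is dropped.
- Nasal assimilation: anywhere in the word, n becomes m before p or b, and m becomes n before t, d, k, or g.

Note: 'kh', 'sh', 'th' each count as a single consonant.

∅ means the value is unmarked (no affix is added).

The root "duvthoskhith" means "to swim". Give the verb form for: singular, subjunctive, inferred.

duvthoskhithkithuk

Attach mood subjunctive -ki → duvthoskhithki.
Attach number singular -tha → duvthoskhithkitha.
Attach evidentiality inferred -uk → duvthoskhithkithauk.
Apply vowel deletion: duvthoskhithkithauk → duvthoskhithkithuk.
Nasal assimilation: no change.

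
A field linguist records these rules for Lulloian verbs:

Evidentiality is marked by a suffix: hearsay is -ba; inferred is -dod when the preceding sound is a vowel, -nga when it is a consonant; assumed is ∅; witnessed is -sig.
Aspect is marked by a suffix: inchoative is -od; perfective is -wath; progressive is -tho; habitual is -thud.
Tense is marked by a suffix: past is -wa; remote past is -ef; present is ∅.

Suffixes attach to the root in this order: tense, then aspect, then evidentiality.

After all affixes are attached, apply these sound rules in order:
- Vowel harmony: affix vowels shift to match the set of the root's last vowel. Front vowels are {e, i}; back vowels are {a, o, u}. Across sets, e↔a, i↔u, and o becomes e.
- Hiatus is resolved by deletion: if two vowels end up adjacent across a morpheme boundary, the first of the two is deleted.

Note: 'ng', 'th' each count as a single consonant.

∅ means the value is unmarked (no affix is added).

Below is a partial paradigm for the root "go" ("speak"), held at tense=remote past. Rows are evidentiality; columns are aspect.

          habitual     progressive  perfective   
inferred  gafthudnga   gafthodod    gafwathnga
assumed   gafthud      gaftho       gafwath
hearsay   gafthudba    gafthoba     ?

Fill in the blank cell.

Attach tense remote past -ef → goef.
Attach aspect perfective -wath → goefwath.
Attach evidentiality hearsay -ba → goefwathba.
Apply vowel harmony: goefwathba → goafwathba.
Apply vowel deletion: goafwathba → gafwathba.

gafwathba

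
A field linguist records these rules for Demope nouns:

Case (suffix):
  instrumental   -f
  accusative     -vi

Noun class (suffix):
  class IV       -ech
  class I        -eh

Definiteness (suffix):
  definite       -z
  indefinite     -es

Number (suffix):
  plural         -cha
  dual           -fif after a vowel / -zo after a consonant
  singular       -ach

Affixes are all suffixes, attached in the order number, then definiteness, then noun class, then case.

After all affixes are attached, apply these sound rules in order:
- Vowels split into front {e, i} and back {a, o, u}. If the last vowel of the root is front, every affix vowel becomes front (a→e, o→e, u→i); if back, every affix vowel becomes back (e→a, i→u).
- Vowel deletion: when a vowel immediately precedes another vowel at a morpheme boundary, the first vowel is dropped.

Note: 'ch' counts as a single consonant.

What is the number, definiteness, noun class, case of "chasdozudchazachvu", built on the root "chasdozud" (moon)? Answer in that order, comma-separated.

plural, definite, class IV, accusative

Segment: chasdozud-cha-z-ech-vi.
number: -cha → plural.
definiteness: -z → definite.
noun class: -ech → class IV.
case: -vi → accusative.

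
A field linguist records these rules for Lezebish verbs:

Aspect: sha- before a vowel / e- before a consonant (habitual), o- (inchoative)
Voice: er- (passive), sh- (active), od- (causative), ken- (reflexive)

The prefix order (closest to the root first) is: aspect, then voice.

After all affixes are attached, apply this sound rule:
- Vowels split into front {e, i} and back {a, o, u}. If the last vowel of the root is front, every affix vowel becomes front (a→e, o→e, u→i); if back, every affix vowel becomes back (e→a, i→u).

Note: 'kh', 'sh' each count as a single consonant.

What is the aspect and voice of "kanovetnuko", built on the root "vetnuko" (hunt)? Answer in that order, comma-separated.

inchoative, reflexive

Segment: ken-o-vetnuko.
aspect: o- → inchoative.
voice: ken- → reflexive.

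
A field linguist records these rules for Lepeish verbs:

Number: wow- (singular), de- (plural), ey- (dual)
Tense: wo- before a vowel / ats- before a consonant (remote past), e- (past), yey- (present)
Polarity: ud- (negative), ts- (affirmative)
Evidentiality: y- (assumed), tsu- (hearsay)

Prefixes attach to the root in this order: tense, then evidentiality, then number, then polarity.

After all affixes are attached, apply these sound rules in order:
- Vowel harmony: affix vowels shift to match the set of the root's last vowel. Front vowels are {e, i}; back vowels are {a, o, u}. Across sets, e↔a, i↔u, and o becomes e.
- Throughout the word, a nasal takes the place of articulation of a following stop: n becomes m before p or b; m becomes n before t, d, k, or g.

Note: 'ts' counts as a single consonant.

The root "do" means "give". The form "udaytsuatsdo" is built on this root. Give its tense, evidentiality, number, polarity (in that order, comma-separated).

remote past, hearsay, dual, negative

Segment: ud-ey-tsu-ats-do.
tense: wo/ats- → remote past.
evidentiality: tsu- → hearsay.
number: ey- → dual.
polarity: ud- → negative.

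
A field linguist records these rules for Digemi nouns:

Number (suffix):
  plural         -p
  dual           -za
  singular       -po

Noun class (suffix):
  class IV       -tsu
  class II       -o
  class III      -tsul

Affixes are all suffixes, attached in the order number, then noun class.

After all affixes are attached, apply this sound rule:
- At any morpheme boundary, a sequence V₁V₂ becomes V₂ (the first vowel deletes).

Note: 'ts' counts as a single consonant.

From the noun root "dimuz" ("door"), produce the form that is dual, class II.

dimuzzo

Attach number dual -za → dimuzza.
Attach noun class class II -o → dimuzzao.
Apply vowel deletion: dimuzzao → dimuzzo.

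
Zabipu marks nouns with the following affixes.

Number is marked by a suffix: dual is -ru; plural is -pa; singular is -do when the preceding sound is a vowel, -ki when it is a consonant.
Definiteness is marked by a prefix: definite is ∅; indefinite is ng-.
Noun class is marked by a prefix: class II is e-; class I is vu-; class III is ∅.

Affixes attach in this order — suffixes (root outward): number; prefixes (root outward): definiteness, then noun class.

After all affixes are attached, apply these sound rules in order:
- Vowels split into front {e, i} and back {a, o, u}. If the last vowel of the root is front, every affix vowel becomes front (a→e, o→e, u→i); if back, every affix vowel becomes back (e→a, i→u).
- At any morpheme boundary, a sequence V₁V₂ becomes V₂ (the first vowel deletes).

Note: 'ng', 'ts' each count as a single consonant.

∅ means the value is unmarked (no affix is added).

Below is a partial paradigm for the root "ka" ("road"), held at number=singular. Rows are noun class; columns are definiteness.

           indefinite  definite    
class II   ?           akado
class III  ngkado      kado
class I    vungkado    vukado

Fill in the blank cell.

angkado

Attach definiteness indefinite ng- → ngka.
Attach noun class class II e- → engka.
Attach number singular -do (after vowel 'a') → engkado.
Apply vowel harmony: engkado → angkado.
Vowel deletion: no change.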